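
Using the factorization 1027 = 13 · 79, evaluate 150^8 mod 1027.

302

Mod 13: 150 ≡ 7; 7^8 ≡ 3 (mod 13).
Mod 79: 150 ≡ 71; 71^8 ≡ 65 (mod 79).
Combine by CRT: x ≡ 3 (mod 13), x ≡ 65 (mod 79) ⇒ x ≡ 302 (mod 1027).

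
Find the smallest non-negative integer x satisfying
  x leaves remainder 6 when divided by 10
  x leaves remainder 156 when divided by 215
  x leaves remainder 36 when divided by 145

gcd(10, 215) = 5 and 5 | (156 − 6), so the pair is consistent; merging gives x ≡ 156 (mod 430), where 430 = lcm(10, 215).
gcd(430, 145) = 5 and 5 | (36 − 156), so the pair is consistent; merging gives x ≡ 10476 (mod 12470), where 12470 = lcm(430, 145).
The solution is unique modulo lcm(10, 215, 145) = 12470.

10476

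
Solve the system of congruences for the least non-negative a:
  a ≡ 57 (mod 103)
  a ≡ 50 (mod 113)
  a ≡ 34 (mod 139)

The moduli are pairwise coprime; N = 103·113·139 = 1617821.
N/103 = 15707; 15707 ≡ 51 (mod 103); 51·101 ≡ 1, so inverse 101.
N/113 = 14317; 14317 ≡ 79 (mod 113); 79·103 ≡ 1, so inverse 103.
N/139 = 11639; 11639 ≡ 102 (mod 139); 102·15 ≡ 1, so inverse 15.
a ≡ 57·15707·101 + 50·14317·103 + 34·11639·15 = 170093639.
170093639 mod 1617821 = 222434.

222434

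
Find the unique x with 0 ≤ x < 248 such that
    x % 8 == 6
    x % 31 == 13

230

From x ≡ 6 (mod 8) write x = 6 + 8t. Substituting into x ≡ 13 (mod 31) gives 8t ≡ 7 (mod 31), and since 8⁻¹ ≡ 4 (mod 31), t ≡ 28. Hence x ≡ 6 + 8·28 = 230 (mod 248).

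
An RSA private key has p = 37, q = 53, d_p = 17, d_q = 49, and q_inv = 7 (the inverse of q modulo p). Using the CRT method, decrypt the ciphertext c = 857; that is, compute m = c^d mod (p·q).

m₁ = c^(d_p) mod p: c ≡ 6 (mod 37), and 6^17 mod 37 = 6.
m₂ = c^(d_q) mod q: c ≡ 9 (mod 53), and 9^49 mod 53 = 4.
h = q_inv·(m₁ − m₂) mod p = 7·(6 − 4) mod 37 = 14.
m = m₂ + h·q = 4 + 14·53 = 746.

746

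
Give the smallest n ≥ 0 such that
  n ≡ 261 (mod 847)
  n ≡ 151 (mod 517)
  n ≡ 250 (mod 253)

gcd(847, 517) = 11 and 11 | (151 − 261), so the pair is consistent; merging gives n ≡ 26518 (mod 39809), where 39809 = lcm(847, 517).
gcd(39809, 253) = 11 and 11 | (250 − 26518), so the pair is consistent; merging gives n ≡ 504226 (mod 915607), where 915607 = lcm(39809, 253).
The solution is unique modulo lcm(847, 517, 253) = 915607.

504226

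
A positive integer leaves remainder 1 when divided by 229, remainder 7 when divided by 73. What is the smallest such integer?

From t ≡ 1 (mod 229) write t = 1 + 229s. Substituting into t ≡ 7 (mod 73) gives 229s ≡ 6 (mod 73), and since 10⁻¹ ≡ 22 (mod 73), s ≡ 59. Hence t ≡ 1 + 229·59 = 13512 (mod 16717).

13512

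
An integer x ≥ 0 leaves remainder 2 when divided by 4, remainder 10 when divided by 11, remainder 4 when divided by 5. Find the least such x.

The moduli are pairwise coprime; N = 4·11·5 = 220.
N/4 = 55; 55 ≡ 3 (mod 4); 3·3 ≡ 1, so inverse 3.
N/11 = 20; 20 ≡ 9 (mod 11); 9·5 ≡ 1, so inverse 5.
N/5 = 44; 44 ≡ 4 (mod 5); 4·4 ≡ 1, so inverse 4.
x ≡ 2·55·3 + 10·20·5 + 4·44·4 = 2034.
2034 mod 220 = 54.

54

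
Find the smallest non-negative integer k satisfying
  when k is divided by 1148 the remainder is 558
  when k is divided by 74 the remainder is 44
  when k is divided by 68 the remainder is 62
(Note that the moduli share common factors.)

gcd(1148, 74) = 2 and 2 | (44 − 558), so the pair is consistent; merging gives k ≡ 5150 (mod 42476), where 42476 = lcm(1148, 74).
gcd(42476, 68) = 4 and 4 | (62 − 5150), so the pair is consistent; merging gives k ≡ 344958 (mod 722092), where 722092 = lcm(42476, 68).
The solution is unique modulo lcm(1148, 74, 68) = 722092.

344958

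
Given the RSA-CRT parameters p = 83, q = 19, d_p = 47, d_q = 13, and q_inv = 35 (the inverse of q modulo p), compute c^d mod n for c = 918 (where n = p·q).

726

m₁ = c^(d_p) mod p: c ≡ 5 (mod 83), and 5^47 mod 83 = 62.
m₂ = c^(d_q) mod q: c ≡ 6 (mod 19), and 6^13 mod 19 = 4.
h = q_inv·(m₁ − m₂) mod p = 35·(62 − 4) mod 83 = 38.
m = m₂ + h·q = 4 + 38·19 = 726.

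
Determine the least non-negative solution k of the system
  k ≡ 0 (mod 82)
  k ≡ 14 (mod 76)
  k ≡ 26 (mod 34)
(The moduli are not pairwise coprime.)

13694

gcd(82, 76) = 2 and 2 | (14 − 0), so the pair is consistent; merging gives k ≡ 1230 (mod 3116), where 3116 = lcm(82, 76).
gcd(3116, 34) = 2 and 2 | (26 − 1230), so the pair is consistent; merging gives k ≡ 13694 (mod 52972), where 52972 = lcm(3116, 34).
The solution is unique modulo lcm(82, 76, 34) = 52972.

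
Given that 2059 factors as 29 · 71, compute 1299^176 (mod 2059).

1328

Mod 29: 1299 ≡ 23; by Fermat, exponent reduces to 176 mod 28 = 8; 23^8 ≡ 23 (mod 29).
Mod 71: 1299 ≡ 21; by Fermat, exponent reduces to 176 mod 70 = 36; 21^36 ≡ 50 (mod 71).
Combine by CRT: x ≡ 23 (mod 29), x ≡ 50 (mod 71) ⇒ x ≡ 1328 (mod 2059).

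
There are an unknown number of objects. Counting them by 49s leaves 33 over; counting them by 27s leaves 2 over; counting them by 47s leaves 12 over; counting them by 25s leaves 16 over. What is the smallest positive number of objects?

Combine the congruences pairwise.
From N ≡ 33 (mod 49) write N = 33 + 49t. Substituting into N ≡ 2 (mod 27) gives 49t ≡ 23 (mod 27), and since 22⁻¹ ≡ 16 (mod 27), t ≡ 17. Hence N ≡ 33 + 49·17 = 866 (mod 1323).
From N ≡ 866 (mod 1323) write N = 866 + 1323t. Substituting into N ≡ 12 (mod 47) gives 1323t ≡ 39 (mod 47), and since 7⁻¹ ≡ 27 (mod 47), t ≡ 19. Hence N ≡ 866 + 1323·19 = 26003 (mod 62181).
From N ≡ 26003 (mod 62181) write N = 26003 + 62181t. Substituting into N ≡ 16 (mod 25) gives 62181t ≡ 13 (mod 25), and since 6⁻¹ ≡ 21 (mod 25), t ≡ 23. Hence N ≡ 26003 + 62181·23 = 1456166 (mod 1554525).

1456166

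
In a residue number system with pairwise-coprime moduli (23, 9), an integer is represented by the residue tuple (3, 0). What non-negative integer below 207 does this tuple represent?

Combine the congruences pairwise.
From x ≡ 3 (mod 23) write x = 3 + 23t. Substituting into x ≡ 0 (mod 9) gives 23t ≡ 6 (mod 9), and since 5⁻¹ ≡ 2 (mod 9), t ≡ 3. Hence x ≡ 3 + 23·3 = 72 (mod 207).

72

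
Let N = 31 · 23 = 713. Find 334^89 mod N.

518

Mod 31: 334 ≡ 24; by Fermat, exponent reduces to 89 mod 30 = 29; 24^29 ≡ 22 (mod 31).
Mod 23: 334 ≡ 12; by Fermat, exponent reduces to 89 mod 22 = 1; 12^1 ≡ 12 (mod 23).
Combine by CRT: x ≡ 22 (mod 31), x ≡ 12 (mod 23) ⇒ x ≡ 518 (mod 713).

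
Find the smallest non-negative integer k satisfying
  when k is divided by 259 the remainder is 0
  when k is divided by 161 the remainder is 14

2590

gcd(259, 161) = 7 and 7 | (14 − 0), so the pair is consistent; merging gives k ≡ 2590 (mod 5957), where 5957 = lcm(259, 161).
The solution is unique modulo lcm(259, 161) = 5957.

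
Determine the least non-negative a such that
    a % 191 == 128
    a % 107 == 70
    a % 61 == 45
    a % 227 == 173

The moduli are pairwise coprime; N = 191·107·61·227 = 282991139.
N/191 = 1481629; 1481629 ≡ 42 (mod 191); 42·141 ≡ 1, so inverse 141.
N/107 = 2644777; 2644777 ≡ 58 (mod 107); 58·24 ≡ 1, so inverse 24.
N/61 = 4639199; 4639199 ≡ 27 (mod 61); 27·52 ≡ 1, so inverse 52.
N/227 = 1246657; 1246657 ≡ 200 (mod 227); 200·42 ≡ 1, so inverse 42.
a ≡ 128·1481629·141 + 70·2644777·24 + 45·4639199·52 + 173·1246657·42 = 51097600974.
51097600974 mod 282991139 = 159195954.

159195954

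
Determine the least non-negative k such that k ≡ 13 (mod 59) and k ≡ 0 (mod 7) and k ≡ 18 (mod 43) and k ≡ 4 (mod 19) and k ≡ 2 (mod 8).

The moduli are pairwise coprime; N = 59·7·43·19·8 = 2699368.
N/59 = 45752; 45752 ≡ 27 (mod 59); 27·35 ≡ 1, so inverse 35.
N/7 = 385624; 385624 ≡ 1 (mod 7), inverse 1.
N/43 = 62776; 62776 ≡ 39 (mod 43); 39·32 ≡ 1, so inverse 32.
N/19 = 142072; 142072 ≡ 9 (mod 19); 9·17 ≡ 1, so inverse 17.
N/8 = 337421; 337421 ≡ 5 (mod 8); 5·5 ≡ 1, so inverse 5.
k ≡ 13·45752·35 + 0·385624·1 + 18·62776·32 + 4·142072·17 + 2·337421·5 = 70011242.
70011242 mod 2699368 = 2527042.

2527042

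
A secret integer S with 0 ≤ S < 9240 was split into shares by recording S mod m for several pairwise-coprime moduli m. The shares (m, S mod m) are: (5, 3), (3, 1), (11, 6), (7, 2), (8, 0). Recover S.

688

From S ≡ 3 (mod 5) write S = 3 + 5t. Substituting into S ≡ 1 (mod 3) gives 5t ≡ 1 (mod 3), and since 2⁻¹ ≡ 2 (mod 3), t ≡ 2. Hence S ≡ 3 + 5·2 = 13 (mod 15).
From S ≡ 13 (mod 15) write S = 13 + 15t. Substituting into S ≡ 6 (mod 11) gives 15t ≡ 4 (mod 11), and since 4⁻¹ ≡ 3 (mod 11), t ≡ 1. Hence S ≡ 13 + 15·1 = 28 (mod 165).
From S ≡ 28 (mod 165) write S = 28 + 165t. Substituting into S ≡ 2 (mod 7) gives 165t ≡ 2 (mod 7), and since 4⁻¹ ≡ 2 (mod 7), t ≡ 4. Hence S ≡ 28 + 165·4 = 688 (mod 1155).
From S ≡ 688 (mod 1155) write S = 688 + 1155t. Substituting into S ≡ 0 (mod 8) gives 1155t ≡ 0 (mod 8), and since 3⁻¹ ≡ 3 (mod 8), t ≡ 0. Hence S ≡ 688 + 1155·0 = 688 (mod 9240).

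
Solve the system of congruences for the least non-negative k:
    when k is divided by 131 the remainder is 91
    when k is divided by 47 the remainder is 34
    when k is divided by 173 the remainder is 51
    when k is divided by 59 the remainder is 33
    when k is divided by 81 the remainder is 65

Combine the congruences pairwise.
From k ≡ 91 (mod 131) write k = 91 + 131t. Substituting into k ≡ 34 (mod 47) gives 131t ≡ 37 (mod 47), and since 37⁻¹ ≡ 14 (mod 47), t ≡ 1. Hence k ≡ 91 + 131·1 = 222 (mod 6157).
From k ≡ 222 (mod 6157) write k = 222 + 6157t. Substituting into k ≡ 51 (mod 173) gives 6157t ≡ 2 (mod 173), and since 102⁻¹ ≡ 134 (mod 173), t ≡ 95. Hence k ≡ 222 + 6157·95 = 585137 (mod 1065161).
From k ≡ 585137 (mod 1065161) write k = 585137 + 1065161t. Substituting into k ≡ 33 (mod 59) gives 1065161t ≡ 58 (mod 59), and since 34⁻¹ ≡ 33 (mod 59), t ≡ 26. Hence k ≡ 585137 + 1065161·26 = 28279323 (mod 62844499).
From k ≡ 28279323 (mod 62844499) write k = 28279323 + 62844499t. Substituting into k ≡ 65 (mod 81) gives 62844499t ≡ 29 (mod 81), and since 1⁻¹ ≡ 1 (mod 81), t ≡ 29. Hence k ≡ 28279323 + 62844499·29 = 1850769794 (mod 5090404419).

1850769794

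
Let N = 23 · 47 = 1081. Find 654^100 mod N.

864

Mod 23: 654 ≡ 10; by Fermat, exponent reduces to 100 mod 22 = 12; 10^12 ≡ 13 (mod 23).
Mod 47: 654 ≡ 43; by Fermat, exponent reduces to 100 mod 46 = 8; 43^8 ≡ 18 (mod 47).
Combine by CRT: x ≡ 13 (mod 23), x ≡ 18 (mod 47) ⇒ x ≡ 864 (mod 1081).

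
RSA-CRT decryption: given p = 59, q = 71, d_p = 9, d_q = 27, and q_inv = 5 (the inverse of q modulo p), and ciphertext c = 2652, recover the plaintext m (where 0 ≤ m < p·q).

554

m₁ = c^(d_p) mod p: c ≡ 56 (mod 59), and 56^9 mod 59 = 23.
m₂ = c^(d_q) mod q: c ≡ 25 (mod 71), and 25^27 mod 71 = 57.
h = q_inv·(m₁ − m₂) mod p = 5·(23 − 57) mod 59 = 7.
m = m₂ + h·q = 57 + 7·71 = 554.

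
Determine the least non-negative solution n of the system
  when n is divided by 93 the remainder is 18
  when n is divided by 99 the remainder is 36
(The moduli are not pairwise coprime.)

Combine the congruences pairwise.
gcd(93, 99) = 3 and 3 | (36 − 18), so the pair is consistent; merging gives n ≡ 2808 (mod 3069), where 3069 = lcm(93, 99).
The solution is unique modulo lcm(93, 99) = 3069.

2808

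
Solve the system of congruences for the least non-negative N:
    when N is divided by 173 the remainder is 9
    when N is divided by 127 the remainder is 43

11600

Combine the congruences pairwise.
From N ≡ 9 (mod 173) write N = 9 + 173t. Substituting into N ≡ 43 (mod 127) gives 173t ≡ 34 (mod 127), and since 46⁻¹ ≡ 58 (mod 127), t ≡ 67. Hence N ≡ 9 + 173·67 = 11600 (mod 21971).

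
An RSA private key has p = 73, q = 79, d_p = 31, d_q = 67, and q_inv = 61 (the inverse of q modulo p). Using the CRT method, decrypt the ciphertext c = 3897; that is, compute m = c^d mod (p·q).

m₁ = c^(d_p) mod p: c ≡ 28 (mod 73), and 28^31 mod 73 = 15.
m₂ = c^(d_q) mod q: c ≡ 26 (mod 79), and 26^67 mod 79 = 50.
h = q_inv·(m₁ − m₂) mod p = 61·(15 − 50) mod 73 = 55.
m = m₂ + h·q = 50 + 55·79 = 4395.

4395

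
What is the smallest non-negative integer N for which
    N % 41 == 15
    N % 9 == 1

Combine the congruences pairwise.
From N ≡ 15 (mod 41) write N = 15 + 41t. Substituting into N ≡ 1 (mod 9) gives 41t ≡ 4 (mod 9), and since 5⁻¹ ≡ 2 (mod 9), t ≡ 8. Hence N ≡ 15 + 41·8 = 343 (mod 369).

343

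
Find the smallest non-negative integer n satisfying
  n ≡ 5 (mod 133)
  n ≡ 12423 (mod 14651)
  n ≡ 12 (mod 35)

gcd(133, 14651) = 7 and 7 | (12423 − 5), so the pair is consistent; merging gives n ≡ 71027 (mod 278369), where 278369 = lcm(133, 14651).
gcd(278369, 35) = 7 and 7 | (12 − 71027), so the pair is consistent; merging gives n ≡ 71027 (mod 1391845), where 1391845 = lcm(278369, 35).
The solution is unique modulo lcm(133, 14651, 35) = 1391845.

71027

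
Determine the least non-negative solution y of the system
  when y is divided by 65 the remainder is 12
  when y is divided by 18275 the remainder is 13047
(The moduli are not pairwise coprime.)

gcd(65, 18275) = 5 and 5 | (13047 − 12), so the pair is consistent; merging gives y ≡ 67872 (mod 237575), where 237575 = lcm(65, 18275).
The solution is unique modulo lcm(65, 18275) = 237575.

67872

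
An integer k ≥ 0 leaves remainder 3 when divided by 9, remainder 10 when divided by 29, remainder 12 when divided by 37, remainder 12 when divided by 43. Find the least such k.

The moduli are pairwise coprime; N = 9·29·37·43 = 415251.
N/9 = 46139; 46139 ≡ 5 (mod 9); 5·2 ≡ 1, so inverse 2.
N/29 = 14319; 14319 ≡ 22 (mod 29); 22·4 ≡ 1, so inverse 4.
N/37 = 11223; 11223 ≡ 12 (mod 37); 12·34 ≡ 1, so inverse 34.
N/43 = 9657; 9657 ≡ 25 (mod 43); 25·31 ≡ 1, so inverse 31.
k ≡ 3·46139·2 + 10·14319·4 + 12·11223·34 + 12·9657·31 = 9020982.
9020982 mod 415251 = 300711.

300711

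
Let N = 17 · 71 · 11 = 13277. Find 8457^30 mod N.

Mod 17: 8457 ≡ 8; by Fermat, exponent reduces to 30 mod 16 = 14; 8^14 ≡ 4 (mod 17).
Mod 71: 8457 ≡ 8; 8^30 ≡ 48 (mod 71).
Mod 11: 8457 ≡ 9; since 10 | 30, by Fermat 9^30 ≡ 1 (mod 11).
Combine by CRT: x ≡ 4 (mod 17), x ≡ 48 (mod 71), x ≡ 1 (mod 11) ⇒ x ≡ 9065 (mod 13277).

9065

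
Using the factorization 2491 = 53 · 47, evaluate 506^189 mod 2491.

Mod 53: 506 ≡ 29; by Fermat, exponent reduces to 189 mod 52 = 33; 29^33 ≡ 17 (mod 53).
Mod 47: 506 ≡ 36; by Fermat, exponent reduces to 189 mod 46 = 5; 36^5 ≡ 18 (mod 47).
Combine by CRT: x ≡ 17 (mod 53), x ≡ 18 (mod 47) ⇒ x ≡ 441 (mod 2491).

441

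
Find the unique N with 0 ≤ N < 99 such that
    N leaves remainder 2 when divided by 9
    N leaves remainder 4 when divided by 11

92

From N ≡ 2 (mod 9) write N = 2 + 9t. Substituting into N ≡ 4 (mod 11) gives 9t ≡ 2 (mod 11), and since 9⁻¹ ≡ 5 (mod 11), t ≡ 10. Hence N ≡ 2 + 9·10 = 92 (mod 99).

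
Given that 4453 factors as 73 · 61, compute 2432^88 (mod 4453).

3070

Mod 73: 2432 ≡ 23; by Fermat, exponent reduces to 88 mod 72 = 16; 23^16 ≡ 4 (mod 73).
Mod 61: 2432 ≡ 53; by Fermat, exponent reduces to 88 mod 60 = 28; 53^28 ≡ 20 (mod 61).
Combine by CRT: x ≡ 4 (mod 73), x ≡ 20 (mod 61) ⇒ x ≡ 3070 (mod 4453).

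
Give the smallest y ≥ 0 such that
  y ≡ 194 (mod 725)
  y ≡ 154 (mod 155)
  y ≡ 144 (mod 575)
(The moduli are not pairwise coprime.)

gcd(725, 155) = 5 and 5 | (154 − 194), so the pair is consistent; merging gives y ≡ 5269 (mod 22475), where 22475 = lcm(725, 155).
gcd(22475, 575) = 25 and 25 | (144 − 5269), so the pair is consistent; merging gives y ≡ 27744 (mod 516925), where 516925 = lcm(22475, 575).
The solution is unique modulo lcm(725, 155, 575) = 516925.

27744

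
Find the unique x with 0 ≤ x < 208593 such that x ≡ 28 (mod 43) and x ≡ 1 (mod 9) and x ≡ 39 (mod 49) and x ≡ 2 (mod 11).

33310

The moduli are pairwise coprime; N = 43·9·49·11 = 208593.
N/43 = 4851; 4851 ≡ 35 (mod 43); 35·16 ≡ 1, so inverse 16.
N/9 = 23177; 23177 ≡ 2 (mod 9); 2·5 ≡ 1, so inverse 5.
N/49 = 4257; 4257 ≡ 43 (mod 49); 43·8 ≡ 1, so inverse 8.
N/11 = 18963; 18963 ≡ 10 (mod 11); 10·10 ≡ 1, so inverse 10.
x ≡ 28·4851·16 + 1·23177·5 + 39·4257·8 + 2·18963·10 = 3996577.
3996577 mod 208593 = 33310.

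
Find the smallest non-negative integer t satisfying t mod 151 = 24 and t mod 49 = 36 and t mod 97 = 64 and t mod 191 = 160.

10307284

The moduli are pairwise coprime; N = 151·49·97·191 = 137081273.
N/151 = 907823; 907823 ≡ 11 (mod 151); 11·55 ≡ 1, so inverse 55.
N/49 = 2797577; 2797577 ≡ 20 (mod 49); 20·27 ≡ 1, so inverse 27.
N/97 = 1413209; 1413209 ≡ 16 (mod 97); 16·91 ≡ 1, so inverse 91.
N/191 = 717703; 717703 ≡ 116 (mod 191); 116·28 ≡ 1, so inverse 28.
t ≡ 24·907823·55 + 36·2797577·27 + 64·1413209·91 + 160·717703·28 = 15363409860.
15363409860 mod 137081273 = 10307284.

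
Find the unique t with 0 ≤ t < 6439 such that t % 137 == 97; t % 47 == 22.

1056

From t ≡ 97 (mod 137) write t = 97 + 137s. Substituting into t ≡ 22 (mod 47) gives 137s ≡ 19 (mod 47), and since 43⁻¹ ≡ 35 (mod 47), s ≡ 7. Hence t ≡ 97 + 137·7 = 1056 (mod 6439).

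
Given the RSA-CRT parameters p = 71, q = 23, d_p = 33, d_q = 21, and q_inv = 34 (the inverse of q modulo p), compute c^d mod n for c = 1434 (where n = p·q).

m₁ = c^(d_p) mod p: c ≡ 14 (mod 71), and 14^33 mod 71 = 46.
m₂ = c^(d_q) mod q: c ≡ 8 (mod 23), and 8^21 mod 23 = 3.
h = q_inv·(m₁ − m₂) mod p = 34·(46 − 3) mod 71 = 42.
m = m₂ + h·q = 3 + 42·23 = 969.

969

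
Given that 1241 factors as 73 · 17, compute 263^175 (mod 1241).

Mod 73: 263 ≡ 44; by Fermat, exponent reduces to 175 mod 72 = 31; 44^31 ≡ 14 (mod 73).
Mod 17: 263 ≡ 8; by Fermat, exponent reduces to 175 mod 16 = 15; 8^15 ≡ 15 (mod 17).
Combine by CRT: x ≡ 14 (mod 73), x ≡ 15 (mod 17) ⇒ x ≡ 525 (mod 1241).

525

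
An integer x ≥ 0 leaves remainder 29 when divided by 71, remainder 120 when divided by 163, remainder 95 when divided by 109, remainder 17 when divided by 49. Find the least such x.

Combine the congruences pairwise.
From x ≡ 29 (mod 71) write x = 29 + 71t. Substituting into x ≡ 120 (mod 163) gives 71t ≡ 91 (mod 163), and since 71⁻¹ ≡ 62 (mod 163), t ≡ 100. Hence x ≡ 29 + 71·100 = 7129 (mod 11573).
From x ≡ 7129 (mod 11573) write x = 7129 + 11573t. Substituting into x ≡ 95 (mod 109) gives 11573t ≡ 51 (mod 109), and since 19⁻¹ ≡ 23 (mod 109), t ≡ 83. Hence x ≡ 7129 + 11573·83 = 967688 (mod 1261457).
From x ≡ 967688 (mod 1261457) write x = 967688 + 1261457t. Substituting into x ≡ 17 (mod 49) gives 1261457t ≡ 30 (mod 49), and since 1⁻¹ ≡ 1 (mod 49), t ≡ 30. Hence x ≡ 967688 + 1261457·30 = 38811398 (mod 61811393).

38811398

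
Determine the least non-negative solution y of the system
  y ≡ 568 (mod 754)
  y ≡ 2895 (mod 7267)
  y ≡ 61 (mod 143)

2553612

Combine the congruences pairwise.
gcd(754, 7267) = 13 and 13 | (2895 − 568), so the pair is consistent; merging gives y ≡ 24696 (mod 421486), where 421486 = lcm(754, 7267).
gcd(421486, 143) = 13 and 13 | (61 − 24696), so the pair is consistent; merging gives y ≡ 2553612 (mod 4636346), where 4636346 = lcm(421486, 143).
The solution is unique modulo lcm(754, 7267, 143) = 4636346.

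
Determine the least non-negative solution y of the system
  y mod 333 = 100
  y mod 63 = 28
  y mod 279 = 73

36064

gcd(333, 63) = 9 and 9 | (28 − 100), so the pair is consistent; merging gives y ≡ 1099 (mod 2331), where 2331 = lcm(333, 63).
gcd(2331, 279) = 9 and 9 | (73 − 1099), so the pair is consistent; merging gives y ≡ 36064 (mod 72261), where 72261 = lcm(2331, 279).
The solution is unique modulo lcm(333, 63, 279) = 72261.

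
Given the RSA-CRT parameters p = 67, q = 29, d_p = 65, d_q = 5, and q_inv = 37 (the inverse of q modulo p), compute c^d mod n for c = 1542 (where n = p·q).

805

m₁ = c^(d_p) mod p: c ≡ 1 (mod 67), and 1^65 mod 67 = 1.
m₂ = c^(d_q) mod q: c ≡ 5 (mod 29), and 5^5 mod 29 = 22.
h = q_inv·(m₁ − m₂) mod p = 37·(1 − 22) mod 67 = 27.
m = m₂ + h·q = 22 + 27·29 = 805.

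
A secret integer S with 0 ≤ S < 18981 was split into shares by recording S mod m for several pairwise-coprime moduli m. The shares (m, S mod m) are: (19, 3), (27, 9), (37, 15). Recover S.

6786

The moduli are pairwise coprime; N = 19·27·37 = 18981.
N/19 = 999; 999 ≡ 11 (mod 19); 11·7 ≡ 1, so inverse 7.
N/27 = 703; 703 ≡ 1 (mod 27), inverse 1.
N/37 = 513; 513 ≡ 32 (mod 37); 32·22 ≡ 1, so inverse 22.
S ≡ 3·999·7 + 9·703·1 + 15·513·22 = 196596.
196596 mod 18981 = 6786.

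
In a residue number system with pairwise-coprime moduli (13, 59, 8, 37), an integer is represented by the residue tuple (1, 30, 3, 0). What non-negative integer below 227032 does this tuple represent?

37259

The moduli are pairwise coprime; N = 13·59·8·37 = 227032.
N/13 = 17464; 17464 ≡ 5 (mod 13); 5·8 ≡ 1, so inverse 8.
N/59 = 3848; 3848 ≡ 13 (mod 59); 13·50 ≡ 1, so inverse 50.
N/8 = 28379; 28379 ≡ 3 (mod 8); 3·3 ≡ 1, so inverse 3.
N/37 = 6136; 6136 ≡ 31 (mod 37); 31·6 ≡ 1, so inverse 6.
x ≡ 1·17464·8 + 30·3848·50 + 3·28379·3 + 0·6136·6 = 6167123.
6167123 mod 227032 = 37259.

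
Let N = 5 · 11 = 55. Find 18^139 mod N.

52

Mod 5: 18 ≡ 3; by Fermat, exponent reduces to 139 mod 4 = 3; 3^3 ≡ 2 (mod 5).
Mod 11: 18 ≡ 7; by Fermat, exponent reduces to 139 mod 10 = 9; 7^9 ≡ 8 (mod 11).
Combine by CRT: x ≡ 2 (mod 5), x ≡ 8 (mod 11) ⇒ x ≡ 52 (mod 55).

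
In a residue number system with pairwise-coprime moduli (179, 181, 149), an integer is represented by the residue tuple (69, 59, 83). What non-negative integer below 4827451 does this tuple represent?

519348

The moduli are pairwise coprime; N = 179·181·149 = 4827451.
N/179 = 26969; 26969 ≡ 119 (mod 179); 119·176 ≡ 1, so inverse 176.
N/181 = 26671; 26671 ≡ 64 (mod 181); 64·99 ≡ 1, so inverse 99.
N/149 = 32399; 32399 ≡ 66 (mod 149); 66·70 ≡ 1, so inverse 70.
x ≡ 69·26969·176 + 59·26671·99 + 83·32399·70 = 671535037.
671535037 mod 4827451 = 519348.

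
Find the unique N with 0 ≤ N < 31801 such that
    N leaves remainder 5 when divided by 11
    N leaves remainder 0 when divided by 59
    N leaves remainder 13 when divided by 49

From N ≡ 5 (mod 11) write N = 5 + 11t. Substituting into N ≡ 0 (mod 59) gives 11t ≡ 54 (mod 59), and since 11⁻¹ ≡ 43 (mod 59), t ≡ 21. Hence N ≡ 5 + 11·21 = 236 (mod 649).
From N ≡ 236 (mod 649) write N = 236 + 649t. Substituting into N ≡ 13 (mod 49) gives 649t ≡ 22 (mod 49), and since 12⁻¹ ≡ 45 (mod 49), t ≡ 10. Hence N ≡ 236 + 649·10 = 6726 (mod 31801).

6726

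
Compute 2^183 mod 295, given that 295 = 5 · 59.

Mod 5: 2 ≡ 2; by Fermat, exponent reduces to 183 mod 4 = 3; 2^3 ≡ 3 (mod 5).
Mod 59: 2 ≡ 2; by Fermat, exponent reduces to 183 mod 58 = 9; 2^9 ≡ 40 (mod 59).
Combine by CRT: x ≡ 3 (mod 5), x ≡ 40 (mod 59) ⇒ x ≡ 158 (mod 295).

158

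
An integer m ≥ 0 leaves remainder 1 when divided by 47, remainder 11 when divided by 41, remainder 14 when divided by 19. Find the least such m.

The moduli are pairwise coprime; N = 47·41·19 = 36613.
N/47 = 779; 779 ≡ 27 (mod 47); 27·7 ≡ 1, so inverse 7.
N/41 = 893; 893 ≡ 32 (mod 41); 32·9 ≡ 1, so inverse 9.
N/19 = 1927; 1927 ≡ 8 (mod 19); 8·12 ≡ 1, so inverse 12.
m ≡ 1·779·7 + 11·893·9 + 14·1927·12 = 417596.
417596 mod 36613 = 14853.

14853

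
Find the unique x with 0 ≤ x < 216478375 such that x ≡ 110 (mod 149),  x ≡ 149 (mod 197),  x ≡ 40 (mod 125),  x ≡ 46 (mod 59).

41991290

From x ≡ 110 (mod 149) write x = 110 + 149t. Substituting into x ≡ 149 (mod 197) gives 149t ≡ 39 (mod 197), and since 149⁻¹ ≡ 119 (mod 197), t ≡ 110. Hence x ≡ 110 + 149·110 = 16500 (mod 29353).
From x ≡ 16500 (mod 29353) write x = 16500 + 29353t. Substituting into x ≡ 40 (mod 125) gives 29353t ≡ 40 (mod 125), and since 103⁻¹ ≡ 17 (mod 125), t ≡ 55. Hence x ≡ 16500 + 29353·55 = 1630915 (mod 3669125).
From x ≡ 1630915 (mod 3669125) write x = 1630915 + 3669125t. Substituting into x ≡ 46 (mod 59) gives 3669125t ≡ 9 (mod 59), and since 33⁻¹ ≡ 34 (mod 59), t ≡ 11. Hence x ≡ 1630915 + 3669125·11 = 41991290 (mod 216478375).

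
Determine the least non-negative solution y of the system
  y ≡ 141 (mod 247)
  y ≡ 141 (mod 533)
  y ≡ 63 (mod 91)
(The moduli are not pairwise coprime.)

gcd(247, 533) = 13 and 13 | (141 − 141), so the pair is consistent; merging gives y ≡ 141 (mod 10127), where 10127 = lcm(247, 533).
gcd(10127, 91) = 13 and 13 | (63 − 141), so the pair is consistent; merging gives y ≡ 40649 (mod 70889), where 70889 = lcm(10127, 91).
The solution is unique modulo lcm(247, 533, 91) = 70889.

40649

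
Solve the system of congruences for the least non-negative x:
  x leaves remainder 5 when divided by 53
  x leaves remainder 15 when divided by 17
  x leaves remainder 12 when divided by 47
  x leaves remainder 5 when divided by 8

Combine the congruences pairwise.
From x ≡ 5 (mod 53) write x = 5 + 53t. Substituting into x ≡ 15 (mod 17) gives 53t ≡ 10 (mod 17), and since 2⁻¹ ≡ 9 (mod 17), t ≡ 5. Hence x ≡ 5 + 53·5 = 270 (mod 901).
From x ≡ 270 (mod 901) write x = 270 + 901t. Substituting into x ≡ 12 (mod 47) gives 901t ≡ 24 (mod 47), and since 8⁻¹ ≡ 6 (mod 47), t ≡ 3. Hence x ≡ 270 + 901·3 = 2973 (mod 42347).
From x ≡ 2973 (mod 42347) write x = 2973 + 42347t. Substituting into x ≡ 5 (mod 8) gives 42347t ≡ 0 (mod 8), and since 3⁻¹ ≡ 3 (mod 8), t ≡ 0. Hence x ≡ 2973 + 42347·0 = 2973 (mod 338776).

2973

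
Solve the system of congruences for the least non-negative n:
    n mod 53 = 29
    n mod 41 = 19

Combine the congruences pairwise.
From n ≡ 29 (mod 53) write n = 29 + 53t. Substituting into n ≡ 19 (mod 41) gives 53t ≡ 31 (mod 41), and since 12⁻¹ ≡ 24 (mod 41), t ≡ 6. Hence n ≡ 29 + 53·6 = 347 (mod 2173).

347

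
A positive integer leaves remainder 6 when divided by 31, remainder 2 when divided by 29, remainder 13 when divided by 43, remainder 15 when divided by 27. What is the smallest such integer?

284028

The moduli are pairwise coprime; N = 31·29·43·27 = 1043739.
N/31 = 33669; 33669 ≡ 3 (mod 31); 3·21 ≡ 1, so inverse 21.
N/29 = 35991; 35991 ≡ 2 (mod 29); 2·15 ≡ 1, so inverse 15.
N/43 = 24273; 24273 ≡ 21 (mod 43); 21·41 ≡ 1, so inverse 41.
N/27 = 38657; 38657 ≡ 20 (mod 27); 20·23 ≡ 1, so inverse 23.
m ≡ 6·33669·21 + 2·35991·15 + 13·24273·41 + 15·38657·23 = 31596198.
31596198 mod 1043739 = 284028.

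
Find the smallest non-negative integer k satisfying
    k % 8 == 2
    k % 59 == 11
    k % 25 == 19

2194

The moduli are pairwise coprime; N = 8·59·25 = 11800.
N/8 = 1475; 1475 ≡ 3 (mod 8); 3·3 ≡ 1, so inverse 3.
N/59 = 200; 200 ≡ 23 (mod 59); 23·18 ≡ 1, so inverse 18.
N/25 = 472; 472 ≡ 22 (mod 25); 22·8 ≡ 1, so inverse 8.
k ≡ 2·1475·3 + 11·200·18 + 19·472·8 = 120194.
120194 mod 11800 = 2194.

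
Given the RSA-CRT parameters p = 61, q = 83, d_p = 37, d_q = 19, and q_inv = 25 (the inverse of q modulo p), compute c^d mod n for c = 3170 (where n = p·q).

4032

m₁ = c^(d_p) mod p: c ≡ 59 (mod 61), and 59^37 mod 61 = 6.
m₂ = c^(d_q) mod q: c ≡ 16 (mod 83), and 16^19 mod 83 = 48.
h = q_inv·(m₁ − m₂) mod p = 25·(6 − 48) mod 61 = 48.
m = m₂ + h·q = 48 + 48·83 = 4032.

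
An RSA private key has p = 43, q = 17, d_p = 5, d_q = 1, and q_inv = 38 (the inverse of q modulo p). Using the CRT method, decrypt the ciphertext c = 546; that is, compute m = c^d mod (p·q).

m₁ = c^(d_p) mod p: c ≡ 30 (mod 43), and 30^5 mod 43 = 12.
m₂ = c^(d_q) mod q: c ≡ 2 (mod 17), and 2^1 mod 17 = 2.
h = q_inv·(m₁ − m₂) mod p = 38·(12 − 2) mod 43 = 36.
m = m₂ + h·q = 2 + 36·17 = 614.

614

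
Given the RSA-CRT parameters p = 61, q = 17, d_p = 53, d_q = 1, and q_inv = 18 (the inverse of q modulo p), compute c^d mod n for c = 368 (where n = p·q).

m₁ = c^(d_p) mod p: c ≡ 2 (mod 61), and 2^53 mod 61 = 51.
m₂ = c^(d_q) mod q: c ≡ 11 (mod 17), and 11^1 mod 17 = 11.
h = q_inv·(m₁ − m₂) mod p = 18·(51 − 11) mod 61 = 49.
m = m₂ + h·q = 11 + 49·17 = 844.

844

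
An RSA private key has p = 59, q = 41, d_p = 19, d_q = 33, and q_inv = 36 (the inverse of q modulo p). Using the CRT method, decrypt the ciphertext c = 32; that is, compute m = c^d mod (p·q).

m₁ = c^(d_p) mod p: c ≡ 32 (mod 59), and 32^19 mod 59 = 39.
m₂ = c^(d_q) mod q: c ≡ 32 (mod 41), and 32^33 mod 41 = 32.
h = q_inv·(m₁ − m₂) mod p = 36·(39 − 32) mod 59 = 16.
m = m₂ + h·q = 32 + 16·41 = 688.

688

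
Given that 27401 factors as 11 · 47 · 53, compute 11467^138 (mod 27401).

Mod 11: 11467 ≡ 5; by Fermat, exponent reduces to 138 mod 10 = 8; 5^8 ≡ 4 (mod 11).
Mod 47: 11467 ≡ 46; since 46 | 138, by Fermat 46^138 ≡ 1 (mod 47).
Mod 53: 11467 ≡ 19; by Fermat, exponent reduces to 138 mod 52 = 34; 19^34 ≡ 17 (mod 53).
Combine by CRT: x ≡ 4 (mod 11), x ≡ 1 (mod 47), x ≡ 17 (mod 53) ⇒ x ≡ 18143 (mod 27401).

18143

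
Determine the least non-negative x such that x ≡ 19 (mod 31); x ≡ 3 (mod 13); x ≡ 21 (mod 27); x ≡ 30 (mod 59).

From x ≡ 19 (mod 31) write x = 19 + 31t. Substituting into x ≡ 3 (mod 13) gives 31t ≡ 10 (mod 13), and since 5⁻¹ ≡ 8 (mod 13), t ≡ 2. Hence x ≡ 19 + 31·2 = 81 (mod 403).
From x ≡ 81 (mod 403) write x = 81 + 403t. Substituting into x ≡ 21 (mod 27) gives 403t ≡ 21 (mod 27), and since 25⁻¹ ≡ 13 (mod 27), t ≡ 3. Hence x ≡ 81 + 403·3 = 1290 (mod 10881).
From x ≡ 1290 (mod 10881) write x = 1290 + 10881t. Substituting into x ≡ 30 (mod 59) gives 10881t ≡ 38 (mod 59), and since 25⁻¹ ≡ 26 (mod 59), t ≡ 44. Hence x ≡ 1290 + 10881·44 = 480054 (mod 641979).

480054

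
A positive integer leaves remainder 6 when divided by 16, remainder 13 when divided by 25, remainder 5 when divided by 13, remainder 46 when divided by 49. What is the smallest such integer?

The moduli are pairwise coprime; N = 16·25·13·49 = 254800.
N/16 = 15925; 15925 ≡ 5 (mod 16); 5·13 ≡ 1, so inverse 13.
N/25 = 10192; 10192 ≡ 17 (mod 25); 17·3 ≡ 1, so inverse 3.
N/13 = 19600; 19600 ≡ 9 (mod 13); 9·3 ≡ 1, so inverse 3.
N/49 = 5200; 5200 ≡ 6 (mod 49); 6·41 ≡ 1, so inverse 41.
m ≡ 6·15925·13 + 13·10192·3 + 5·19600·3 + 46·5200·41 = 11740838.
11740838 mod 254800 = 20038.

20038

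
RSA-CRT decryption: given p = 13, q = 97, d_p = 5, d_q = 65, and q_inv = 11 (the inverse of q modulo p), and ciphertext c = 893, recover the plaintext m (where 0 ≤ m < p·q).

m₁ = c^(d_p) mod p: c ≡ 9 (mod 13), and 9^5 mod 13 = 3.
m₂ = c^(d_q) mod q: c ≡ 20 (mod 97), and 20^65 mod 97 = 20.
h = q_inv·(m₁ − m₂) mod p = 11·(3 − 20) mod 13 = 8.
m = m₂ + h·q = 20 + 8·97 = 796.

796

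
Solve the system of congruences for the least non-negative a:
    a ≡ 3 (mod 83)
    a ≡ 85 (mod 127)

From a ≡ 3 (mod 83) write a = 3 + 83t. Substituting into a ≡ 85 (mod 127) gives 83t ≡ 82 (mod 127), and since 83⁻¹ ≡ 101 (mod 127), t ≡ 27. Hence a ≡ 3 + 83·27 = 2244 (mod 10541).

2244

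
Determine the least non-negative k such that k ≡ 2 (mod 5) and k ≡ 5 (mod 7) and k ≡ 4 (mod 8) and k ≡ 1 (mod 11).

12

From k ≡ 2 (mod 5) write k = 2 + 5t. Substituting into k ≡ 5 (mod 7) gives 5t ≡ 3 (mod 7), and since 5⁻¹ ≡ 3 (mod 7), t ≡ 2. Hence k ≡ 2 + 5·2 = 12 (mod 35).
From k ≡ 12 (mod 35) write k = 12 + 35t. Substituting into k ≡ 4 (mod 8) gives 35t ≡ 0 (mod 8), and since 3⁻¹ ≡ 3 (mod 8), t ≡ 0. Hence k ≡ 12 + 35·0 = 12 (mod 280).
From k ≡ 12 (mod 280) write k = 12 + 280t. Substituting into k ≡ 1 (mod 11) gives 280t ≡ 0 (mod 11), and since 5⁻¹ ≡ 9 (mod 11), t ≡ 0. Hence k ≡ 12 + 280·0 = 12 (mod 3080).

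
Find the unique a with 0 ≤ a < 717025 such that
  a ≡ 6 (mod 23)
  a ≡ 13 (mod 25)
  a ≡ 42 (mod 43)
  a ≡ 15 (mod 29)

366488

The moduli are pairwise coprime; N = 23·25·43·29 = 717025.
N/23 = 31175; 31175 ≡ 10 (mod 23); 10·7 ≡ 1, so inverse 7.
N/25 = 28681; 28681 ≡ 6 (mod 25); 6·21 ≡ 1, so inverse 21.
N/43 = 16675; 16675 ≡ 34 (mod 43); 34·19 ≡ 1, so inverse 19.
N/29 = 24725; 24725 ≡ 17 (mod 29); 17·12 ≡ 1, so inverse 12.
a ≡ 6·31175·7 + 13·28681·21 + 42·16675·19 + 15·24725·12 = 26896413.
26896413 mod 717025 = 366488.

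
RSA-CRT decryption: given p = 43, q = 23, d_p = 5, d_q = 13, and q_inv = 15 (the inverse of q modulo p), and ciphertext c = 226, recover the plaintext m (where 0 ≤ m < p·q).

145

m₁ = c^(d_p) mod p: c ≡ 11 (mod 43), and 11^5 mod 43 = 16.
m₂ = c^(d_q) mod q: c ≡ 19 (mod 23), and 19^13 mod 23 = 7.
h = q_inv·(m₁ − m₂) mod p = 15·(16 − 7) mod 43 = 6.
m = m₂ + h·q = 7 + 6·23 = 145.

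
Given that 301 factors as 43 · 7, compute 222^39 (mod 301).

Mod 43: 222 ≡ 7; 7^39 ≡ 42 (mod 43).
Mod 7: 222 ≡ 5; by Fermat, exponent reduces to 39 mod 6 = 3; 5^3 ≡ 6 (mod 7).
Combine by CRT: x ≡ 42 (mod 43), x ≡ 6 (mod 7) ⇒ x ≡ 300 (mod 301).

300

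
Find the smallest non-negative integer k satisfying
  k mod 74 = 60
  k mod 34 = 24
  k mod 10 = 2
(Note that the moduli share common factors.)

gcd(74, 34) = 2 and 2 | (24 − 60), so the pair is consistent; merging gives k ≡ 874 (mod 1258), where 1258 = lcm(74, 34).
gcd(1258, 10) = 2 and 2 | (2 − 874), so the pair is consistent; merging gives k ≡ 2132 (mod 6290), where 6290 = lcm(1258, 10).
The solution is unique modulo lcm(74, 34, 10) = 6290.

2132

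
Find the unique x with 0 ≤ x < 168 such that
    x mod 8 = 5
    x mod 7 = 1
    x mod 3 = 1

85

From x ≡ 5 (mod 8) write x = 5 + 8t. Substituting into x ≡ 1 (mod 7) gives 8t ≡ 3 (mod 7), and since 1⁻¹ ≡ 1 (mod 7), t ≡ 3. Hence x ≡ 5 + 8·3 = 29 (mod 56).
From x ≡ 29 (mod 56) write x = 29 + 56t. Substituting into x ≡ 1 (mod 3) gives 56t ≡ 2 (mod 3), and since 2⁻¹ ≡ 2 (mod 3), t ≡ 1. Hence x ≡ 29 + 56·1 = 85 (mod 168).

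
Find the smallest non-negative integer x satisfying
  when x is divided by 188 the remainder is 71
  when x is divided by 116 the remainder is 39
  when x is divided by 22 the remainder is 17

gcd(188, 116) = 4 and 4 | (39 − 71), so the pair is consistent; merging gives x ≡ 1199 (mod 5452), where 5452 = lcm(188, 116).
gcd(5452, 22) = 2 and 2 | (17 − 1199), so the pair is consistent; merging gives x ≡ 23007 (mod 59972), where 59972 = lcm(5452, 22).
The solution is unique modulo lcm(188, 116, 22) = 59972.

23007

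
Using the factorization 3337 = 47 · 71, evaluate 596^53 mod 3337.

3250

Mod 47: 596 ≡ 32; by Fermat, exponent reduces to 53 mod 46 = 7; 32^7 ≡ 7 (mod 47).
Mod 71: 596 ≡ 28; 28^53 ≡ 55 (mod 71).
Combine by CRT: x ≡ 7 (mod 47), x ≡ 55 (mod 71) ⇒ x ≡ 3250 (mod 3337).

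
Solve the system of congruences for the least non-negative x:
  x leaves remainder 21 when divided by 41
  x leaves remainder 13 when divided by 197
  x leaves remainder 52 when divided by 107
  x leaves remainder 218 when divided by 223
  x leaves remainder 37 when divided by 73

477229361

Combine the congruences pairwise.
From x ≡ 21 (mod 41) write x = 21 + 41t. Substituting into x ≡ 13 (mod 197) gives 41t ≡ 189 (mod 197), and since 41⁻¹ ≡ 173 (mod 197), t ≡ 192. Hence x ≡ 21 + 41·192 = 7893 (mod 8077).
From x ≡ 7893 (mod 8077) write x = 7893 + 8077t. Substituting into x ≡ 52 (mod 107) gives 8077t ≡ 77 (mod 107), and since 52⁻¹ ≡ 35 (mod 107), t ≡ 20. Hence x ≡ 7893 + 8077·20 = 169433 (mod 864239).
From x ≡ 169433 (mod 864239) write x = 169433 + 864239t. Substituting into x ≡ 218 (mod 223) gives 864239t ≡ 42 (mod 223), and since 114⁻¹ ≡ 45 (mod 223), t ≡ 106. Hence x ≡ 169433 + 864239·106 = 91778767 (mod 192725297).
From x ≡ 91778767 (mod 192725297) write x = 91778767 + 192725297t. Substituting into x ≡ 37 (mod 73) gives 192725297t ≡ 9 (mod 73), and since 41⁻¹ ≡ 57 (mod 73), t ≡ 2. Hence x ≡ 91778767 + 192725297·2 = 477229361 (mod 14068946681).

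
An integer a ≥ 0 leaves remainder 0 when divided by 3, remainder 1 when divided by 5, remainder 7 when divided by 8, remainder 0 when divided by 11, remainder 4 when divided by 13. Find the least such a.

1551

From a ≡ 0 (mod 3) write a = 0 + 3t. Substituting into a ≡ 1 (mod 5) gives 3t ≡ 1 (mod 5), and since 3⁻¹ ≡ 2 (mod 5), t ≡ 2. Hence a ≡ 0 + 3·2 = 6 (mod 15).
From a ≡ 6 (mod 15) write a = 6 + 15t. Substituting into a ≡ 7 (mod 8) gives 15t ≡ 1 (mod 8), and since 7⁻¹ ≡ 7 (mod 8), t ≡ 7. Hence a ≡ 6 + 15·7 = 111 (mod 120).
From a ≡ 111 (mod 120) write a = 111 + 120t. Substituting into a ≡ 0 (mod 11) gives 120t ≡ 10 (mod 11), and since 10⁻¹ ≡ 10 (mod 11), t ≡ 1. Hence a ≡ 111 + 120·1 = 231 (mod 1320).
From a ≡ 231 (mod 1320) write a = 231 + 1320t. Substituting into a ≡ 4 (mod 13) gives 1320t ≡ 7 (mod 13), and since 7⁻¹ ≡ 2 (mod 13), t ≡ 1. Hence a ≡ 231 + 1320·1 = 1551 (mod 17160).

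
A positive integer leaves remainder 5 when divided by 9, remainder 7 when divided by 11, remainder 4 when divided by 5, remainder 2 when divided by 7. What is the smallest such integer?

2669

From x ≡ 5 (mod 9) write x = 5 + 9t. Substituting into x ≡ 7 (mod 11) gives 9t ≡ 2 (mod 11), and since 9⁻¹ ≡ 5 (mod 11), t ≡ 10. Hence x ≡ 5 + 9·10 = 95 (mod 99).
From x ≡ 95 (mod 99) write x = 95 + 99t. Substituting into x ≡ 4 (mod 5) gives 99t ≡ 4 (mod 5), and since 4⁻¹ ≡ 4 (mod 5), t ≡ 1. Hence x ≡ 95 + 99·1 = 194 (mod 495).
From x ≡ 194 (mod 495) write x = 194 + 495t. Substituting into x ≡ 2 (mod 7) gives 495t ≡ 4 (mod 7), and since 5⁻¹ ≡ 3 (mod 7), t ≡ 5. Hence x ≡ 194 + 495·5 = 2669 (mod 3465).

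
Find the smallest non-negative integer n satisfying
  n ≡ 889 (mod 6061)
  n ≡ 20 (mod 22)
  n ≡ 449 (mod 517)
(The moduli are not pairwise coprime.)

479708

Combine the congruences pairwise.
gcd(6061, 22) = 11 and 11 | (20 − 889), so the pair is consistent; merging gives n ≡ 6950 (mod 12122), where 12122 = lcm(6061, 22).
gcd(12122, 517) = 11 and 11 | (449 − 6950), so the pair is consistent; merging gives n ≡ 479708 (mod 569734), where 569734 = lcm(12122, 517).
The solution is unique modulo lcm(6061, 22, 517) = 569734.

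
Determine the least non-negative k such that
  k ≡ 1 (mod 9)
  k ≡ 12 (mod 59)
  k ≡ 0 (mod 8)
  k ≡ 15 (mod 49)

84736

Combine the congruences pairwise.
From k ≡ 1 (mod 9) write k = 1 + 9t. Substituting into k ≡ 12 (mod 59) gives 9t ≡ 11 (mod 59), and since 9⁻¹ ≡ 46 (mod 59), t ≡ 34. Hence k ≡ 1 + 9·34 = 307 (mod 531).
From k ≡ 307 (mod 531) write k = 307 + 531t. Substituting into k ≡ 0 (mod 8) gives 531t ≡ 5 (mod 8), and since 3⁻¹ ≡ 3 (mod 8), t ≡ 7. Hence k ≡ 307 + 531·7 = 4024 (mod 4248).
From k ≡ 4024 (mod 4248) write k = 4024 + 4248t. Substituting into k ≡ 15 (mod 49) gives 4248t ≡ 9 (mod 49), and since 34⁻¹ ≡ 13 (mod 49), t ≡ 19. Hence k ≡ 4024 + 4248·19 = 84736 (mod 208152).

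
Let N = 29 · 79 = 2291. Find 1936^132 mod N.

Mod 29: 1936 ≡ 22; by Fermat, exponent reduces to 132 mod 28 = 20; 22^20 ≡ 25 (mod 29).
Mod 79: 1936 ≡ 40; by Fermat, exponent reduces to 132 mod 78 = 54; 40^54 ≡ 65 (mod 79).
Combine by CRT: x ≡ 25 (mod 29), x ≡ 65 (mod 79) ⇒ x ≡ 460 (mod 2291).

460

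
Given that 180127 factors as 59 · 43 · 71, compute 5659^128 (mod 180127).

42816

Mod 59: 5659 ≡ 54; by Fermat, exponent reduces to 128 mod 58 = 12; 54^12 ≡ 41 (mod 59).
Mod 43: 5659 ≡ 26; by Fermat, exponent reduces to 128 mod 42 = 2; 26^2 ≡ 31 (mod 43).
Mod 71: 5659 ≡ 50; by Fermat, exponent reduces to 128 mod 70 = 58; 50^58 ≡ 3 (mod 71).
Combine by CRT: x ≡ 41 (mod 59), x ≡ 31 (mod 43), x ≡ 3 (mod 71) ⇒ x ≡ 42816 (mod 180127).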